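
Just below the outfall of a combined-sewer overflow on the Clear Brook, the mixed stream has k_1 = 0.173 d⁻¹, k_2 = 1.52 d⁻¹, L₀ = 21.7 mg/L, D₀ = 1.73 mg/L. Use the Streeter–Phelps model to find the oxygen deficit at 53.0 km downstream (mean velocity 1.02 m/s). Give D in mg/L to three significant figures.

D ≈ 2.09 mg/L

Travel time t = x/v = 53.0 km / (1.02 m/s) = 53000 m / 1.02 m/s = 51960 s = 0.6014 d.
k_1 L₀/(k_2−k_1) = 0.173×21.7/(1.52−0.173) = 3.754/1.347 = 2.787 mg/L.
e^(−k_1 t) = e^(−0.173×0.6014) = 0.9012; e^(−k_2 t) = e^(−1.52×0.6014) = 0.4009.
D = 2.787 × (0.9012 − 0.4009) + 1.73 × 0.4009 = 1.394 + 0.6935 = 2.088 mg/L.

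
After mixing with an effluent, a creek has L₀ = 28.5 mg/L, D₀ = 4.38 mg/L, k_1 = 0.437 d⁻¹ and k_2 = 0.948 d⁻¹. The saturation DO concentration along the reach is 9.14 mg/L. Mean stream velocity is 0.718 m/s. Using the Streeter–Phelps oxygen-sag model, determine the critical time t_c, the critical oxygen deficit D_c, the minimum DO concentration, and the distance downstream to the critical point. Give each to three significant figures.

t_c ≈ 1.13 d; D_c ≈ 8.03 mg/L; min DO ≈ 1.11 mg/L; x_c ≈ 70.0 km

t_c = [1/(k_2−k_1)] ln[(k_2/k_1)(1 − D₀(k_2−k_1)/(k_1 L₀))]
= [1/(0.948−0.437)] ln[(0.948/0.437)(1 − 4.38×0.5110/(0.437×28.5))]
= (1/0.5110) ln[2.169 × 0.8203] = 1.957 × ln(1.779) = 1.957 × 0.5763 = 1.128 d.
L(t_c) = L₀ e^(−k_1 t_c) = 28.5 × 0.6109 = 17.41 mg/L, and at the critical point k_2 D_c = k_1 L, so D_c = (0.437/0.948) × 17.41 = 8.025 mg/L.
Minimum DO = C_s − D_c = 9.14 − 8.025 = 1.115 mg/L.
x_c = v t_c = 0.718 m/s × 1.128 d × 86400 s/d = 69970 m ≈ 70.0 km.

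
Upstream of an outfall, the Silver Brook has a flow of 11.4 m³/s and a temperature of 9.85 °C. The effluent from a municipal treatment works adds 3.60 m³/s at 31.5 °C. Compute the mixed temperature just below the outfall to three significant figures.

Flow-weighted mixing: C = (Q_r C_r + Q_w C_w)/(Q_r + Q_w)
= (11.4×9.85 + 3.60×31.5)/(11.4 + 3.60) = 225.7/15.00 = 15.05 °C.

15.0 °C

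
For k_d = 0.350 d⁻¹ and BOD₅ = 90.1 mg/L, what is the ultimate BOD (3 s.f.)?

L₀ ≈ 109 mg/L

BOD₅ = L₀(1 − e^(−5k_d)) ⇒ L₀ = BOD₅ / (1 − e^(−5×0.350))
= 90.1 / (1 − 0.1738) = 90.1 / 0.8262 = 109.1 mg/L.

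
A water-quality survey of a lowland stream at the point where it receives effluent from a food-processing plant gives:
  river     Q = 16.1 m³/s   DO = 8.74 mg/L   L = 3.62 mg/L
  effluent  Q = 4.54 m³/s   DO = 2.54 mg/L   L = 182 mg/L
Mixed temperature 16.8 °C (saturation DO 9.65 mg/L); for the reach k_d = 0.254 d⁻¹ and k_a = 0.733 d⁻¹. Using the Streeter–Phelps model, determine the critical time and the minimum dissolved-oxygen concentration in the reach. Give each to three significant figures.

Mixed DO = (16.1×8.74 + 4.54×2.54)/(16.1+4.54) = 152.2/20.64 = 7.376 mg/L.
Mixed L₀ = (16.1×3.62 + 4.54×182)/(20.64) = 884.6/20.64 = 42.86 mg/L.
Initial deficit D₀ = C_s − DO₀ = 9.65 − 7.376 = 2.274 mg/L.
t_c = (1/0.4790) ln[(0.733/0.254)(1 − 2.274×0.4790/(0.254×42.86))] = 2.088 × ln(2.597) = 1.992 d.
D_c = (0.254/0.733) × 42.86 × e^(−0.254×1.992) = 0.3465 × 42.86 × 0.6028 = 8.953 mg/L.
Minimum DO = 9.65 − 8.953 = 0.6972 mg/L.

t_c ≈ 1.99 d; minimum DO ≈ 0.697 mg/L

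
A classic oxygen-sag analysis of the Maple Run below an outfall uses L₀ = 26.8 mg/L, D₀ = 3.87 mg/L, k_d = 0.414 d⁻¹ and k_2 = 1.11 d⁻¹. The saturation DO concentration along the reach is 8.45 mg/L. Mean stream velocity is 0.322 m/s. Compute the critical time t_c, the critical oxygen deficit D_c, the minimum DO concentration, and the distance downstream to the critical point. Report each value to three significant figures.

t_c ≈ 1.02 d; D_c ≈ 6.56 mg/L; min DO ≈ 1.89 mg/L; x_c ≈ 28.3 km

With k_2/k_d = 2.681 and 1 − D₀(k_2−k_d)/(k_d L₀) = 0.7572,
t_c = ln(2.681 × 0.7572) / (1.11 − 0.414) = ln(2.030) / 0.6960 = 0.7082/0.6960 = 1.017 d.
L(t_c) = L₀ e^(−k_d t_c) = 26.8 × 0.6562 = 17.59 mg/L, and at the critical point k_2 D_c = k_d L, so D_c = (0.414/1.11) × 17.59 = 6.560 mg/L.
Minimum DO = C_s − D_c = 8.45 − 6.560 = 1.890 mg/L.
x_c = v t_c = 0.322 m/s × 1.017 d × 86400 s/d = 28310 m ≈ 28.3 km.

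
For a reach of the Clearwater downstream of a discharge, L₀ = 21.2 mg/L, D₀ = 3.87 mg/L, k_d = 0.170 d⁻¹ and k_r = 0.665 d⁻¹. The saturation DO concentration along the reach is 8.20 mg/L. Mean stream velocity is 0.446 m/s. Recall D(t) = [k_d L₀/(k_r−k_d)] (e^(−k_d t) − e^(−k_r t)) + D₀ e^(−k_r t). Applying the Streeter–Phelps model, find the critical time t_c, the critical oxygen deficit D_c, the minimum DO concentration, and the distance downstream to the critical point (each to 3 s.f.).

t_c ≈ 1.22 d; D_c ≈ 4.40 mg/L; min DO ≈ 3.80 mg/L; x_c ≈ 47.2 km

With k_r/k_d = 3.912 and 1 − D₀(k_r−k_d)/(k_d L₀) = 0.4685,
t_c = ln(3.912 × 0.4685) / (0.665 − 0.170) = ln(1.833) / 0.4950 = 0.6057/0.4950 = 1.224 d.
D_c = (k_d/k_r) L₀ e^(−k_d t_c) = (0.170/0.665) × 21.2 × e^(−0.170×1.224) = 0.2556 × 21.2 × 0.8122 = 4.402 mg/L.
Minimum DO = C_s − D_c = 8.20 − 4.402 = 3.798 mg/L.
x_c = v t_c = 0.446 m/s × 1.224 d × 86400 s/d = 47150 m ≈ 47.2 km.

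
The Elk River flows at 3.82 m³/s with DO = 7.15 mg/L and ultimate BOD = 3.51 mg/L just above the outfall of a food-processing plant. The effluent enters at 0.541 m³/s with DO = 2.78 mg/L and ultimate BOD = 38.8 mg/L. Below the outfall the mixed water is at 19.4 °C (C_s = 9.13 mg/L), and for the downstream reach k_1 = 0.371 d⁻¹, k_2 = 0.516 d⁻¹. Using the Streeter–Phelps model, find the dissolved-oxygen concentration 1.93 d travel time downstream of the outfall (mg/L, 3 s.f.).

DO ≈ 5.79 mg/L

Mixed DO = (3.82×7.15 + 0.541×2.78)/(3.82+0.541) = 28.82/4.361 = 6.608 mg/L.
Mixed L₀ = (3.82×3.51 + 0.541×38.8)/(4.361) = 34.40/4.361 = 7.888 mg/L.
Initial deficit D₀ = C_s − DO₀ = 9.13 − 6.608 = 2.522 mg/L.
D(1.93) = [0.371×7.888/(0.516−0.371)](e^(−0.371×1.93) − e^(−0.516×1.93)) + 2.522 e^(−0.516×1.93)
= 20.18 × (0.4887 − 0.3694) + 2.522 × 0.3694 = 3.339 mg/L.
DO = 9.13 − 3.339 = 5.791 mg/L.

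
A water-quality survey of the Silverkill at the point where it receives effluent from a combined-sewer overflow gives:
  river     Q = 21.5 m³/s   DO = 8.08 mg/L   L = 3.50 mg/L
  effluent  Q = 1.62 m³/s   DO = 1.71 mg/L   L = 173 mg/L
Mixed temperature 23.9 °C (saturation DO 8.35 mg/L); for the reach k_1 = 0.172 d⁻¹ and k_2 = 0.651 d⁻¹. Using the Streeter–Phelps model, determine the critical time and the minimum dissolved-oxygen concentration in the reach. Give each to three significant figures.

Mixed DO = (21.5×8.08 + 1.62×1.71)/(21.5+1.62) = 176.5/23.12 = 7.634 mg/L.
Mixed L₀ = (21.5×3.50 + 1.62×173)/(23.12) = 355.5/23.12 = 15.38 mg/L.
Initial deficit D₀ = C_s − DO₀ = 8.35 − 7.634 = 0.7163 mg/L.
t_c = (1/0.4790) ln[(0.651/0.172)(1 − 0.7163×0.4790/(0.172×15.38))] = 2.088 × ln(3.294) = 2.489 d.
D_c = (0.172/0.651) × 15.38 × e^(−0.172×2.489) = 0.2642 × 15.38 × 0.6518 = 2.648 mg/L.
Minimum DO = 8.35 − 2.648 = 5.702 mg/L.

t_c ≈ 2.49 d; minimum DO ≈ 5.70 mg/L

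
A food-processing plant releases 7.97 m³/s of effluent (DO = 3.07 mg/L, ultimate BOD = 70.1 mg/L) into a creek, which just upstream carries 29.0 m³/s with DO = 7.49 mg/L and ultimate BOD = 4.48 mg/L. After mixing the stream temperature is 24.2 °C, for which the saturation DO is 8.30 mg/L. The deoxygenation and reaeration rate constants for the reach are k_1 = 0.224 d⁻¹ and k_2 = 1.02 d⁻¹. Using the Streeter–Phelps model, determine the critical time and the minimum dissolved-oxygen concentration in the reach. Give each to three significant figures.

t_c ≈ 1.39 d; minimum DO ≈ 5.30 mg/L

Mixed DO = (29.0×7.49 + 7.97×3.07)/(29.0+7.97) = 241.7/36.97 = 6.537 mg/L.
Mixed L₀ = (29.0×4.48 + 7.97×70.1)/(36.97) = 688.6/36.97 = 18.63 mg/L.
Initial deficit D₀ = C_s − DO₀ = 8.30 − 6.537 = 1.763 mg/L.
t_c = (1/0.7960) ln[(1.02/0.224)(1 − 1.763×0.7960/(0.224×18.63))] = 1.256 × ln(3.022) = 1.389 d.
D_c = (0.224/1.02) × 18.63 × e^(−0.224×1.389) = 0.2196 × 18.63 × 0.7326 = 2.996 mg/L.
Minimum DO = 8.30 − 2.996 = 5.304 mg/L.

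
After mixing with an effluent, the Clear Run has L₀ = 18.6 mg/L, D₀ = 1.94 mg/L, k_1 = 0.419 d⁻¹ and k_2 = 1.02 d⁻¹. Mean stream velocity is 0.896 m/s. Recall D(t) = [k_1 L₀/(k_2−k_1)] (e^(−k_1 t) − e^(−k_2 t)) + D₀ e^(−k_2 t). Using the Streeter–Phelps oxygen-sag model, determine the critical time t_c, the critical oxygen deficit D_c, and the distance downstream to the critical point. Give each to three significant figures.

At the critical point dD/dt = 0, so k_1 L₀ e^(−k_1 t) = k_2 D. Substituting D(t) from the Streeter–Phelps equation and solving for t gives
t_c = ln[(k_2/k_1)(1 − D₀(k_2−k_1)/(k_1 L₀))] / (k_2−k_1).
Here k_2−k_1 = 0.6010 d⁻¹ and 1 − D₀(k_2−k_1)/(k_1 L₀) = 1 − 1.94×0.6010/(0.419×18.6) = 0.8504, so
t_c = ln(2.434 × 0.8504) / 0.6010 = 0.7276 / 0.6010 = 1.211 d.
D_c = (k_1/k_2) L₀ e^(−k_1 t_c) = (0.419/1.02) × 18.6 × e^(−0.419×1.211) = 0.4108 × 18.6 × 0.6021 = 4.601 mg/L.
x_c = v t_c = 0.896 m/s × 1.211 d × 86400 s/d = 93730 m ≈ 93.7 km.

t_c ≈ 1.21 d; D_c ≈ 4.60 mg/L; x_c ≈ 93.7 km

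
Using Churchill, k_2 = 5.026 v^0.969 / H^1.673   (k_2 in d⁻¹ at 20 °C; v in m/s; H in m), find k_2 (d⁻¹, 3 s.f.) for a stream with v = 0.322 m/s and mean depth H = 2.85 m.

k_2 ≈ 0.291 d⁻¹

k_2 = 5.026 × 0.322^0.969 / 2.85^1.673 = 5.026 × 0.3335 / 5.767 = 0.2907 d⁻¹.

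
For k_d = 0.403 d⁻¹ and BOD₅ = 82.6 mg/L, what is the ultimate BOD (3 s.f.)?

BOD₅ = L₀(1 − e^(−5k_d)) ⇒ L₀ = BOD₅ / (1 − e^(−5×0.403))
= 82.6 / (1 − 0.1333) = 82.6 / 0.8667 = 95.31 mg/L.

L₀ ≈ 95.3 mg/L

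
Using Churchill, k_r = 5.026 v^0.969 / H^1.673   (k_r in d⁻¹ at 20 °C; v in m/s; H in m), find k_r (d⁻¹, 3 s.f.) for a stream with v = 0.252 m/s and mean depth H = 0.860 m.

k_r = 5.026 × 0.252^0.969 / 0.860^1.673 = 5.026 × 0.2630 / 0.7770 = 1.701 d⁻¹.

k_r ≈ 1.70 d⁻¹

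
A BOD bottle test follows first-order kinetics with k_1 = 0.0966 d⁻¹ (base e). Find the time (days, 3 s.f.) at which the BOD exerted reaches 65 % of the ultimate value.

t ≈ 10.9 d

y/L₀ = 1 − e^(−k_1 t) = 0.65 ⇒ e^(−k_1 t) = 0.350
t = −ln(0.350) / 0.0966 = 1.050 / 0.0966 = 10.87 d.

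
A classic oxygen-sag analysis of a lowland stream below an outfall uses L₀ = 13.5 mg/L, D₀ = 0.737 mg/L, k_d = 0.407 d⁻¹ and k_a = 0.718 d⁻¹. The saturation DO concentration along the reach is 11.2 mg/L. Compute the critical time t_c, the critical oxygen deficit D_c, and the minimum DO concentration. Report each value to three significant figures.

With k_a/k_d = 1.764 and 1 − D₀(k_a−k_d)/(k_d L₀) = 0.9583,
t_c = ln(1.764 × 0.9583) / (0.718 − 0.407) = ln(1.691) / 0.3110 = 0.5250/0.3110 = 1.688 d.
L(t_c) = L₀ e^(−k_d t_c) = 13.5 × 0.5030 = 6.791 mg/L, and at the critical point k_a D_c = k_d L, so D_c = (0.407/0.718) × 6.791 = 3.849 mg/L.
Minimum DO = C_s − D_c = 11.2 − 3.849 = 7.351 mg/L.

t_c ≈ 1.69 d; D_c ≈ 3.85 mg/L; min DO ≈ 7.35 mg/L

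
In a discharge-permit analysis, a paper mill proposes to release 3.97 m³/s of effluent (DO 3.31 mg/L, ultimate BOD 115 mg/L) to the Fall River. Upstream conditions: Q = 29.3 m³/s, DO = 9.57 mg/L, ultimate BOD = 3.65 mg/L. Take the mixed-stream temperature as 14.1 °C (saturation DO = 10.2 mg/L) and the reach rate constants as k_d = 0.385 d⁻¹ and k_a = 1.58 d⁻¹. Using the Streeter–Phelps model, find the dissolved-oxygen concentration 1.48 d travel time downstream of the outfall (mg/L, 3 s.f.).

DO ≈ 7.51 mg/L

Mixed DO = (29.3×9.57 + 3.97×3.31)/(29.3+3.97) = 293.5/33.27 = 8.823 mg/L.
Mixed L₀ = (29.3×3.65 + 3.97×115)/(33.27) = 563.5/33.27 = 16.94 mg/L.
Initial deficit D₀ = C_s − DO₀ = 10.2 − 8.823 = 1.377 mg/L.
D(1.48) = [0.385×16.94/(1.58−0.385)](e^(−0.385×1.48) − e^(−1.58×1.48)) + 1.377 e^(−1.58×1.48)
= 5.457 × (0.5656 − 0.09648) + 1.377 × 0.09648 = 2.693 mg/L.
DO = 10.2 − 2.693 = 7.507 mg/L.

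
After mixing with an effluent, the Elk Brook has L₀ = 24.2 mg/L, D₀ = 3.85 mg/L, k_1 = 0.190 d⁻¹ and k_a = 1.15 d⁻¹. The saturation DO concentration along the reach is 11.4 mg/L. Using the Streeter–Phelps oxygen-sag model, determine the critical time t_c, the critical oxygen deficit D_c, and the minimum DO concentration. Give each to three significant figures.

t_c ≈ 0.179 d; D_c ≈ 3.86 mg/L; min DO ≈ 7.54 mg/L

At the critical point dD/dt = 0, so k_1 L₀ e^(−k_1 t) = k_a D. Substituting D(t) from the Streeter–Phelps equation and solving for t gives
t_c = ln[(k_a/k_1)(1 − D₀(k_a−k_1)/(k_1 L₀))] / (k_a−k_1).
Here k_a−k_1 = 0.9600 d⁻¹ and 1 − D₀(k_a−k_1)/(k_1 L₀) = 1 − 3.85×0.9600/(0.190×24.2) = 0.1962, so
t_c = ln(6.053 × 0.1962) / 0.9600 = 0.1717 / 0.9600 = 0.1789 d.
D_c = (k_1/k_a) L₀ e^(−k_1 t_c) = (0.190/1.15) × 24.2 × e^(−0.190×0.1789) = 0.1652 × 24.2 × 0.9666 = 3.865 mg/L.
Minimum DO = C_s − D_c = 11.4 − 3.865 = 7.535 mg/L.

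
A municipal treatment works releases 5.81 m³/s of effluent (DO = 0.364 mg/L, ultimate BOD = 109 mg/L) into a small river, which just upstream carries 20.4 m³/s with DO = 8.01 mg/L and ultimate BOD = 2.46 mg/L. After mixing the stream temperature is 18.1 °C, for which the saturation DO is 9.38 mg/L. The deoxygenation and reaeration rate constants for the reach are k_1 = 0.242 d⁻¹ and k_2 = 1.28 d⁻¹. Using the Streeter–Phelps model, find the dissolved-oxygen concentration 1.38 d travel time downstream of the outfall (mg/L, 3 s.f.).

Mixed DO = (20.4×8.01 + 5.81×0.364)/(20.4+5.81) = 165.5/26.21 = 6.315 mg/L.
Mixed L₀ = (20.4×2.46 + 5.81×109)/(26.21) = 683.5/26.21 = 26.08 mg/L.
Initial deficit D₀ = C_s − DO₀ = 9.38 − 6.315 = 3.065 mg/L.
D(1.38) = [0.242×26.08/(1.28−0.242)](e^(−0.242×1.38) − e^(−1.28×1.38)) + 3.065 e^(−1.28×1.38)
= 6.080 × (0.7161 − 0.1709) + 3.065 × 0.1709 = 3.838 mg/L.
DO = 9.38 − 3.838 = 5.542 mg/L.

DO ≈ 5.54 mg/L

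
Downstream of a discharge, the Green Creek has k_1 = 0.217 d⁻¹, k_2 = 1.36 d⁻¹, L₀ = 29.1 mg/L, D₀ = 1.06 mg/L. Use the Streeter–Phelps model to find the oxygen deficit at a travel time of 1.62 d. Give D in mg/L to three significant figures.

D ≈ 3.39 mg/L

k_1 L₀/(k_2−k_1) = 0.217×29.1/(1.36−0.217) = 6.315/1.143 = 5.525 mg/L.
e^(−k_1 t) = e^(−0.217×1.620) = 0.7036; e^(−k_2 t) = e^(−1.36×1.620) = 0.1104.
D = 5.525 × (0.7036 − 0.1104) + 1.06 × 0.1104 = 3.277 + 0.1171 = 3.394 mg/L.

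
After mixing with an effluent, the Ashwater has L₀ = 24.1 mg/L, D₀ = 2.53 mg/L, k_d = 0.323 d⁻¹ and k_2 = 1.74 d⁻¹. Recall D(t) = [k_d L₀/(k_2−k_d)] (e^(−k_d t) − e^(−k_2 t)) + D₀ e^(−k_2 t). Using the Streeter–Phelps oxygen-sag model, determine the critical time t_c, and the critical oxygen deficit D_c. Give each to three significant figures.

At the critical point dD/dt = 0, so k_d L₀ e^(−k_d t) = k_2 D. Substituting D(t) from the Streeter–Phelps equation and solving for t gives
t_c = ln[(k_2/k_d)(1 − D₀(k_2−k_d)/(k_d L₀))] / (k_2−k_d).
Here k_2−k_d = 1.417 d⁻¹ and 1 − D₀(k_2−k_d)/(k_d L₀) = 1 − 2.53×1.417/(0.323×24.1) = 0.5395, so
t_c = ln(5.387 × 0.5395) / 1.417 = 1.067 / 1.417 = 0.7529 d.
D_c = (k_d/k_2) L₀ e^(−k_d t_c) = (0.323/1.74) × 24.1 × e^(−0.323×0.7529) = 0.1856 × 24.1 × 0.7841 = 3.508 mg/L.

t_c ≈ 0.753 d; D_c ≈ 3.51 mg/L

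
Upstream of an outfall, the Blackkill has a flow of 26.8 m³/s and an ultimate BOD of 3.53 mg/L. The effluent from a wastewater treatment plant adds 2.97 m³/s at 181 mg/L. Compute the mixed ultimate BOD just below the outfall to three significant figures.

Flow-weighted mixing: C = (Q_r C_r + Q_w C_w)/(Q_r + Q_w)
= (26.8×3.53 + 2.97×181)/(26.8 + 2.97) = 632.2/29.77 = 21.24 mg/L.

21.2 mg/L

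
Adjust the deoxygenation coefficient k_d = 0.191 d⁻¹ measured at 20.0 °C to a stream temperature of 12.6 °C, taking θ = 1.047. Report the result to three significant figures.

k_d ≈ 0.136 d⁻¹

k_d(T₂) = k_d(T₁) · θ^(T₂−T₁) = 0.191 × 1.047^(12.6−20.0)
= 0.191 × 1.047^-7.40 = 0.191 × 0.7119 = 0.1360 d⁻¹.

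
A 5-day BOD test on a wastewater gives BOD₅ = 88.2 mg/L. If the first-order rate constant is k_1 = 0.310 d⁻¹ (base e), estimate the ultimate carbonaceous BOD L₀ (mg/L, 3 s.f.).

L₀ ≈ 112 mg/L

BOD₅ = L₀(1 − e^(−5k_1)) ⇒ L₀ = BOD₅ / (1 − e^(−5×0.310))
= 88.2 / (1 − 0.2122) = 88.2 / 0.7878 = 112.0 mg/L.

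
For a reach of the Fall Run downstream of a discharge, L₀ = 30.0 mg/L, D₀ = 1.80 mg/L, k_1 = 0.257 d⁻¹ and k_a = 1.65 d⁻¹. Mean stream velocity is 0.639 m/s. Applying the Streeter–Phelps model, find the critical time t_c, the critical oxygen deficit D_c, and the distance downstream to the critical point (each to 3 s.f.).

t_c ≈ 1.05 d; D_c ≈ 3.57 mg/L; x_c ≈ 58.1 km

t_c = [1/(k_a−k_1)] ln[(k_a/k_1)(1 − D₀(k_a−k_1)/(k_1 L₀))]
= [1/(1.65−0.257)] ln[(1.65/0.257)(1 − 1.80×1.393/(0.257×30.0))]
= (1/1.393) ln[6.420 × 0.6748] = 0.7179 × ln(4.332) = 0.7179 × 1.466 = 1.052 d.
D_c = (k_1/k_a) L₀ e^(−k_1 t_c) = (0.257/1.65) × 30.0 × e^(−0.257×1.052) = 0.1558 × 30.0 × 0.7630 = 3.565 mg/L.
x_c = v t_c = 0.639 m/s × 1.052 d × 86400 s/d = 58110 m ≈ 58.1 km.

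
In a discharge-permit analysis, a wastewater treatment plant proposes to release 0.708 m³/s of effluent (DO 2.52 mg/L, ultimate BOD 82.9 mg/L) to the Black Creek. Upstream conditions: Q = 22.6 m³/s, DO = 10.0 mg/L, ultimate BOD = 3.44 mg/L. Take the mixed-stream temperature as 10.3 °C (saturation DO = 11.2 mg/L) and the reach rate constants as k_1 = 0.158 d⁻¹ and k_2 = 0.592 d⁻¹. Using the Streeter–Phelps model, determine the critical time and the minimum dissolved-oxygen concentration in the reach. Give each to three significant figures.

Mixed DO = (22.6×10.0 + 0.708×2.52)/(22.6+0.708) = 227.8/23.31 = 9.773 mg/L.
Mixed L₀ = (22.6×3.44 + 0.708×82.9)/(23.31) = 136.4/23.31 = 5.854 mg/L.
Initial deficit D₀ = C_s − DO₀ = 11.2 − 9.773 = 1.427 mg/L.
t_c = (1/0.4340) ln[(0.592/0.158)(1 − 1.427×0.4340/(0.158×5.854))] = 2.304 × ln(1.238) = 0.4910 d.
D_c = (0.158/0.592) × 5.854 × e^(−0.158×0.4910) = 0.2669 × 5.854 × 0.9254 = 1.446 mg/L.
Minimum DO = 11.2 − 1.446 = 9.754 mg/L.

t_c ≈ 0.491 d; minimum DO ≈ 9.75 mg/L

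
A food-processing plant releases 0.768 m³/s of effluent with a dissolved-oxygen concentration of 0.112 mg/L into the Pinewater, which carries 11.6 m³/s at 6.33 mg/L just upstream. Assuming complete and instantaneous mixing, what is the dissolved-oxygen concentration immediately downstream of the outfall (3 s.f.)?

5.94 mg/L

Flow-weighted mixing: C = (Q_r C_r + Q_w C_w)/(Q_r + Q_w)
= (11.6×6.33 + 0.768×0.112)/(11.6 + 0.768) = 73.51/12.37 = 5.944 mg/L.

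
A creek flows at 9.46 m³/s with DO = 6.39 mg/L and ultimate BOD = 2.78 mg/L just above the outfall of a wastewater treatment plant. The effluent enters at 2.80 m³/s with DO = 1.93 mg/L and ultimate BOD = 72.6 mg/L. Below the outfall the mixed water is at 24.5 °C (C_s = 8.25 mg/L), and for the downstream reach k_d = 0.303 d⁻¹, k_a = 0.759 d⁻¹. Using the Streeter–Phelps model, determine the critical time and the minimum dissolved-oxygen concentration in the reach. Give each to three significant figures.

t_c ≈ 1.44 d; minimum DO ≈ 3.41 mg/L

Mixed DO = (9.46×6.39 + 2.80×1.93)/(9.46+2.80) = 65.85/12.26 = 5.371 mg/L.
Mixed L₀ = (9.46×2.78 + 2.80×72.6)/(12.26) = 229.6/12.26 = 18.73 mg/L.
Initial deficit D₀ = C_s − DO₀ = 8.25 − 5.371 = 2.879 mg/L.
t_c = (1/0.4560) ln[(0.759/0.303)(1 − 2.879×0.4560/(0.303×18.73))] = 2.193 × ln(1.925) = 1.437 d.
D_c = (0.303/0.759) × 18.73 × e^(−0.303×1.437) = 0.3992 × 18.73 × 0.6470 = 4.837 mg/L.
Minimum DO = 8.25 − 4.837 = 3.413 mg/L.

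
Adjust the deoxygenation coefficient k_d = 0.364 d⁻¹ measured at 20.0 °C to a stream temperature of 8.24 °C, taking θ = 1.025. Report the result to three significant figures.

k_d ≈ 0.272 d⁻¹

k_d(T₂) = k_d(T₁) · θ^(T₂−T₁) = 0.364 × 1.025^(8.24−20.0)
= 0.364 × 1.025^-11.8 = 0.364 × 0.7480 = 0.2723 d⁻¹.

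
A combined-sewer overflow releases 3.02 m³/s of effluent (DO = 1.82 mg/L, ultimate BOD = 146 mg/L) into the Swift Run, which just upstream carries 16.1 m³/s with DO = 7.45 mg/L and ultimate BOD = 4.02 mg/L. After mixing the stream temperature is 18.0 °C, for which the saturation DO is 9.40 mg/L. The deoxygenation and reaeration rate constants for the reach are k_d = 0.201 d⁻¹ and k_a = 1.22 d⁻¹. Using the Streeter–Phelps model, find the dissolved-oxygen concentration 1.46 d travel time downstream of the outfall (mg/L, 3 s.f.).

DO ≈ 5.91 mg/L

Mixed DO = (16.1×7.45 + 3.02×1.82)/(16.1+3.02) = 125.4/19.12 = 6.561 mg/L.
Mixed L₀ = (16.1×4.02 + 3.02×146)/(19.12) = 505.6/19.12 = 26.45 mg/L.
Initial deficit D₀ = C_s − DO₀ = 9.40 − 6.561 = 2.839 mg/L.
D(1.46) = [0.201×26.45/(1.22−0.201)](e^(−0.201×1.46) − e^(−1.22×1.46)) + 2.839 e^(−1.22×1.46)
= 5.216 × (0.7457 − 0.1684) + 2.839 × 0.1684 = 3.489 mg/L.
DO = 9.40 − 3.489 = 5.911 mg/L.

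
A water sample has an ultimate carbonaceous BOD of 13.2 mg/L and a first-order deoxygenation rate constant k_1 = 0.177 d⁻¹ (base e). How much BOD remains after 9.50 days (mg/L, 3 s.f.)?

L ≈ 2.46 mg/L

L_t = L₀ e^(−k_1 t) = 13.2 × e^(−0.177×9.50) = 13.2 × 0.1861 = 2.456 mg/L.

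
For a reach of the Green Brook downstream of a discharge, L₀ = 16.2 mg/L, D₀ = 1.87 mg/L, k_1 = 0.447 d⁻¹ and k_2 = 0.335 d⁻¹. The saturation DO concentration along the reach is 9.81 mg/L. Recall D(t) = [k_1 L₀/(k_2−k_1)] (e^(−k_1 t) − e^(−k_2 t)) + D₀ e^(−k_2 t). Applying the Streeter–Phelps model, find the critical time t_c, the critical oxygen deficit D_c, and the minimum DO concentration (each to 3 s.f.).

t_c = [1/(k_2−k_1)] ln[(k_2/k_1)(1 − D₀(k_2−k_1)/(k_1 L₀))]
= [1/(0.335−0.447)] ln[(0.335/0.447)(1 − 1.87×-0.1120/(0.447×16.2))]
= (1/-0.1120) ln[0.7494 × 1.029] = -8.929 × ln(0.7711) = -8.929 × -0.2599 = 2.321 d.
D_c = (k_1/k_2) L₀ e^(−k_1 t_c) = (0.447/0.335) × 16.2 × e^(−0.447×2.321) = 1.334 × 16.2 × 0.3544 = 7.661 mg/L.
Minimum DO = C_s − D_c = 9.81 − 7.661 = 2.149 mg/L.

t_c ≈ 2.32 d; D_c ≈ 7.66 mg/L; min DO ≈ 2.15 mg/L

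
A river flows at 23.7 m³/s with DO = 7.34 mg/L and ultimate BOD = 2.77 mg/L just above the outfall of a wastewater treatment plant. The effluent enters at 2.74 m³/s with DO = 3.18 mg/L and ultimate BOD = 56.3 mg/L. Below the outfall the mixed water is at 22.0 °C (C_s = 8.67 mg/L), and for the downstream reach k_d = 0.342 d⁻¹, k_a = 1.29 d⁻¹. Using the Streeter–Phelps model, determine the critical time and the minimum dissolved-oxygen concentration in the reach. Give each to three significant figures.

t_c ≈ 0.468 d; minimum DO ≈ 6.79 mg/L

Mixed DO = (23.7×7.34 + 2.74×3.18)/(23.7+2.74) = 182.7/26.44 = 6.909 mg/L.
Mixed L₀ = (23.7×2.77 + 2.74×56.3)/(26.44) = 219.9/26.44 = 8.317 mg/L.
Initial deficit D₀ = C_s − DO₀ = 8.67 − 6.909 = 1.761 mg/L.
t_c = (1/0.9480) ln[(1.29/0.342)(1 − 1.761×0.9480/(0.342×8.317))] = 1.055 × ln(1.558) = 0.4678 d.
D_c = (0.342/1.29) × 8.317 × e^(−0.342×0.4678) = 0.2651 × 8.317 × 0.8522 = 1.879 mg/L.
Minimum DO = 8.67 − 1.879 = 6.791 mg/L.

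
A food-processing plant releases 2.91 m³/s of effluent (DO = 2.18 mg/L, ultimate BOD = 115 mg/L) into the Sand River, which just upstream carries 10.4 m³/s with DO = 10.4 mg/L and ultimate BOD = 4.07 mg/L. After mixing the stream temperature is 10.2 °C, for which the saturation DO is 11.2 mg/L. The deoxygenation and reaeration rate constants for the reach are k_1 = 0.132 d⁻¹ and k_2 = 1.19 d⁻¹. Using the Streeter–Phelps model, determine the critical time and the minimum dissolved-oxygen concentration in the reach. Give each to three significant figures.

Mixed DO = (10.4×10.4 + 2.91×2.18)/(10.4+2.91) = 114.5/13.31 = 8.603 mg/L.
Mixed L₀ = (10.4×4.07 + 2.91×115)/(13.31) = 377.0/13.31 = 28.32 mg/L.
Initial deficit D₀ = C_s − DO₀ = 11.2 − 8.603 = 2.597 mg/L.
t_c = (1/1.058) ln[(1.19/0.132)(1 − 2.597×1.058/(0.132×28.32))] = 0.9452 × ln(2.389) = 0.8232 d.
D_c = (0.132/1.19) × 28.32 × e^(−0.132×0.8232) = 0.1109 × 28.32 × 0.8970 = 2.818 mg/L.
Minimum DO = 11.2 − 2.818 = 8.382 mg/L.

t_c ≈ 0.823 d; minimum DO ≈ 8.38 mg/L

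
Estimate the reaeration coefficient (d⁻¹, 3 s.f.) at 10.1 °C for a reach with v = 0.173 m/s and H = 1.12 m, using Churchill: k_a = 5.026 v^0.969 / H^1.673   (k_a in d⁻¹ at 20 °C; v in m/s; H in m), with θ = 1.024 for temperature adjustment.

k_a(20) = 5.026 × 0.173^0.969 / 1.12^1.673 = 5.026 × 0.1827 / 1.209 = 0.7595 d⁻¹.
k_a(10.1) = 0.7595 × 1.024^(10.1−20) = 0.7595 × 0.7907 = 0.6006 d⁻¹.

k_a ≈ 0.601 d⁻¹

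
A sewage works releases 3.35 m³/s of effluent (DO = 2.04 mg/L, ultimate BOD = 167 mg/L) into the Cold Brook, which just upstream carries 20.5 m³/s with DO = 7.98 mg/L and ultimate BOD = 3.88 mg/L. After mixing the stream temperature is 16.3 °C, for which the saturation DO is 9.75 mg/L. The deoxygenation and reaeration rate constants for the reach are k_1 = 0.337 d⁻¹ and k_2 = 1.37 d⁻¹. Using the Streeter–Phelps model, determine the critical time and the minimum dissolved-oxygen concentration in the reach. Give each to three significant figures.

Mixed DO = (20.5×7.98 + 3.35×2.04)/(20.5+3.35) = 170.4/23.85 = 7.146 mg/L.
Mixed L₀ = (20.5×3.88 + 3.35×167)/(23.85) = 639.0/23.85 = 26.79 mg/L.
Initial deficit D₀ = C_s − DO₀ = 9.75 − 7.146 = 2.604 mg/L.
t_c = (1/1.033) ln[(1.37/0.337)(1 − 2.604×1.033/(0.337×26.79))] = 0.9681 × ln(2.854) = 1.015 d.
D_c = (0.337/1.37) × 26.79 × e^(−0.337×1.015) = 0.2460 × 26.79 × 0.7103 = 4.681 mg/L.
Minimum DO = 9.75 − 4.681 = 5.069 mg/L.

t_c ≈ 1.02 d; minimum DO ≈ 5.07 mg/L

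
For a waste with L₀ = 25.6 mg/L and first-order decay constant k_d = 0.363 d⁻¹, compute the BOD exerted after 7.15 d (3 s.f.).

y ≈ 23.7 mg/L

y_t = L₀(1 − e^(−k_d t)) = 25.6 × (1 − e^(−0.363×7.15))
= 25.6 × (1 − 0.07461) = 25.6 × 0.9254 = 23.69 mg/L.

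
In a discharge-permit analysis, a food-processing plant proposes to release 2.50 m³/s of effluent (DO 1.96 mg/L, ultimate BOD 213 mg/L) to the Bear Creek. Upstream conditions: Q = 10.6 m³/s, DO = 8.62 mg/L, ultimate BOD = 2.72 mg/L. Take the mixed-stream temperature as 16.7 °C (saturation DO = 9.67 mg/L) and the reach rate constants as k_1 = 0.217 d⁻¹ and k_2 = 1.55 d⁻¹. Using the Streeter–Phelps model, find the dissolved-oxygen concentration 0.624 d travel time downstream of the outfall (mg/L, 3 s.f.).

DO ≈ 5.35 mg/L

Mixed DO = (10.6×8.62 + 2.50×1.96)/(10.6+2.50) = 96.27/13.10 = 7.349 mg/L.
Mixed L₀ = (10.6×2.72 + 2.50×213)/(13.10) = 561.3/13.10 = 42.85 mg/L.
Initial deficit D₀ = C_s − DO₀ = 9.67 − 7.349 = 2.321 mg/L.
D(0.624) = [0.217×42.85/(1.55−0.217)](e^(−0.217×0.624) − e^(−1.55×0.624)) + 2.321 e^(−1.55×0.624)
= 6.976 × (0.8734 − 0.3801) + 2.321 × 0.3801 = 4.323 mg/L.
DO = 9.67 − 4.323 = 5.347 mg/L.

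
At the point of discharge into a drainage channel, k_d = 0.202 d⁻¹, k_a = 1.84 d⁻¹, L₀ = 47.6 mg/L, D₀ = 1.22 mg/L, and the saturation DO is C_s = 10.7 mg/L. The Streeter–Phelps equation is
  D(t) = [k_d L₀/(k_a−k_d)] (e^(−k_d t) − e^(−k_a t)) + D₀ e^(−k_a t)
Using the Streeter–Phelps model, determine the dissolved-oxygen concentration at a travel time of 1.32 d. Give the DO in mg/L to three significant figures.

k_d L₀/(k_a−k_d) = 0.202×47.6/(1.84−0.202) = 9.615/1.638 = 5.870 mg/L.
e^(−k_d t) = e^(−0.202×1.320) = 0.7659; e^(−k_a t) = e^(−1.84×1.320) = 0.08814.
D = 5.870 × (0.7659 − 0.08814) + 1.22 × 0.08814 = 3.979 + 0.1075 = 4.086 mg/L.
DO = C_s − D = 10.7 − 4.086 = 6.614 mg/L.

DO ≈ 6.61 mg/L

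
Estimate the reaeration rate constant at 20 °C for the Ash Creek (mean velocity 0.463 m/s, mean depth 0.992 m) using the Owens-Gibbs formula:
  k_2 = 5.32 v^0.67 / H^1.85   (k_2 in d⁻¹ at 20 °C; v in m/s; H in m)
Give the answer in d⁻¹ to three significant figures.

k_2 = 5.32 × 0.463^0.67 / 0.992^1.85 = 5.32 × 0.5970 / 0.9853 = 3.223 d⁻¹.

k_2 ≈ 3.22 d⁻¹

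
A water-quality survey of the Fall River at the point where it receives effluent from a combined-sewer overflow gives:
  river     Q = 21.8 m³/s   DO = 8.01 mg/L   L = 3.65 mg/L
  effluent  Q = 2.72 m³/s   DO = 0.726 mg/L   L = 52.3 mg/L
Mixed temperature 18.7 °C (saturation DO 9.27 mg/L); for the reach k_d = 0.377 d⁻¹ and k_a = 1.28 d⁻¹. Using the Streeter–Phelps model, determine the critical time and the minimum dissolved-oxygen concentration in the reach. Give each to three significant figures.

t_c ≈ 0.475 d; minimum DO ≈ 7.04 mg/L

Mixed DO = (21.8×8.01 + 2.72×0.726)/(21.8+2.72) = 176.6/24.52 = 7.202 mg/L.
Mixed L₀ = (21.8×3.65 + 2.72×52.3)/(24.52) = 221.8/24.52 = 9.047 mg/L.
Initial deficit D₀ = C_s − DO₀ = 9.27 − 7.202 = 2.068 mg/L.
t_c = (1/0.9030) ln[(1.28/0.377)(1 − 2.068×0.9030/(0.377×9.047))] = 1.107 × ln(1.536) = 0.4755 d.
D_c = (0.377/1.28) × 9.047 × e^(−0.377×0.4755) = 0.2945 × 9.047 × 0.8359 = 2.227 mg/L.
Minimum DO = 9.27 − 2.227 = 7.043 mg/L.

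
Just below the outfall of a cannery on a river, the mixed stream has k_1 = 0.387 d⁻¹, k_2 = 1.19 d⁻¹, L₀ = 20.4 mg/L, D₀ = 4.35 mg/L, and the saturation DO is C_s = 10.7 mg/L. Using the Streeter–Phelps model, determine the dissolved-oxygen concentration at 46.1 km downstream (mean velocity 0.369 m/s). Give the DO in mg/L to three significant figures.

DO ≈ 6.06 mg/L

Travel time t = x/v = 46.1 km / (0.369 m/s) = 46100 m / 0.369 m/s = 124900 s = 1.446 d.
k_1 L₀/(k_2−k_1) = 0.387×20.4/(1.19−0.387) = 7.895/0.8030 = 9.832 mg/L.
e^(−k_1 t) = e^(−0.387×1.446) = 0.5714; e^(−k_2 t) = e^(−1.19×1.446) = 0.1789.
D = 9.832 × (0.5714 − 0.1789) + 4.35 × 0.1789 = 3.859 + 0.7784 = 4.637 mg/L.
DO = C_s − D = 10.7 − 4.637 = 6.063 mg/L.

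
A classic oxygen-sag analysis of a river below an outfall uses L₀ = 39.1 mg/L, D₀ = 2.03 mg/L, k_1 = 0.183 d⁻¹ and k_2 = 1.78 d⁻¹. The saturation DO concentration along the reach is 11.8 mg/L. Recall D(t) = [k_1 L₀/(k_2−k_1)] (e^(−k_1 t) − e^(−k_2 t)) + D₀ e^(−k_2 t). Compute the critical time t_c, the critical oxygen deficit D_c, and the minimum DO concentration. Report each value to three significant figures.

t_c = [1/(k_2−k_1)] ln[(k_2/k_1)(1 − D₀(k_2−k_1)/(k_1 L₀))]
= [1/(1.78−0.183)] ln[(1.78/0.183)(1 − 2.03×1.597/(0.183×39.1))]
= (1/1.597) ln[9.727 × 0.5469] = 0.6262 × ln(5.320) = 0.6262 × 1.671 = 1.047 d.
L(t_c) = L₀ e^(−k_1 t_c) = 39.1 × 0.8257 = 32.28 mg/L, and at the critical point k_2 D_c = k_1 L, so D_c = (0.183/1.78) × 32.28 = 3.319 mg/L.
Minimum DO = C_s − D_c = 11.8 − 3.319 = 8.481 mg/L.

t_c ≈ 1.05 d; D_c ≈ 3.32 mg/L; min DO ≈ 8.48 mg/L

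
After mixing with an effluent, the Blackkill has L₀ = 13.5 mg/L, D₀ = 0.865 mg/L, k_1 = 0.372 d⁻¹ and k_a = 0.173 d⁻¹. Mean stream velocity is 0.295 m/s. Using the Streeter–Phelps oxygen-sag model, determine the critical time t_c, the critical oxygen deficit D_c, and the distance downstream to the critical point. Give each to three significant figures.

At the critical point dD/dt = 0, so k_1 L₀ e^(−k_1 t) = k_a D. Substituting D(t) from the Streeter–Phelps equation and solving for t gives
t_c = ln[(k_a/k_1)(1 − D₀(k_a−k_1)/(k_1 L₀))] / (k_a−k_1).
Here k_a−k_1 = -0.1990 d⁻¹ and 1 − D₀(k_a−k_1)/(k_1 L₀) = 1 − 0.865×-0.1990/(0.372×13.5) = 1.034, so
t_c = ln(0.4651 × 1.034) / -0.1990 = -0.7319 / -0.1990 = 3.678 d.
L(t_c) = L₀ e^(−k_1 t_c) = 13.5 × 0.2546 = 3.437 mg/L, and at the critical point k_a D_c = k_1 L, so D_c = (0.372/0.173) × 3.437 = 7.390 mg/L.
x_c = v t_c = 0.295 m/s × 3.678 d × 86400 s/d = 93740 m ≈ 93.7 km.

t_c ≈ 3.68 d; D_c ≈ 7.39 mg/L; x_c ≈ 93.7 km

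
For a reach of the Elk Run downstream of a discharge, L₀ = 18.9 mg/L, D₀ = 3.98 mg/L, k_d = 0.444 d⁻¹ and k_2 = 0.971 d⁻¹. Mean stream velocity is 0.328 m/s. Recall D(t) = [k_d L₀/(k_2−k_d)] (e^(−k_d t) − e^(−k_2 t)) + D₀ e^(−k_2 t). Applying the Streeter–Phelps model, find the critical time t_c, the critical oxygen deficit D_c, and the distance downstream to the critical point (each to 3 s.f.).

t_c ≈ 0.939 d; D_c ≈ 5.70 mg/L; x_c ≈ 26.6 km

t_c = [1/(k_2−k_d)] ln[(k_2/k_d)(1 − D₀(k_2−k_d)/(k_d L₀))]
= [1/(0.971−0.444)] ln[(0.971/0.444)(1 − 3.98×0.5270/(0.444×18.9))]
= (1/0.5270) ln[2.187 × 0.7501] = 1.898 × ln(1.640) = 1.898 × 0.4949 = 0.9391 d.
D_c = (k_d/k_2) L₀ e^(−k_d t_c) = (0.444/0.971) × 18.9 × e^(−0.444×0.9391) = 0.4573 × 18.9 × 0.6591 = 5.696 mg/L.
x_c = v t_c = 0.328 m/s × 0.9391 d × 86400 s/d = 26610 m ≈ 26.6 km.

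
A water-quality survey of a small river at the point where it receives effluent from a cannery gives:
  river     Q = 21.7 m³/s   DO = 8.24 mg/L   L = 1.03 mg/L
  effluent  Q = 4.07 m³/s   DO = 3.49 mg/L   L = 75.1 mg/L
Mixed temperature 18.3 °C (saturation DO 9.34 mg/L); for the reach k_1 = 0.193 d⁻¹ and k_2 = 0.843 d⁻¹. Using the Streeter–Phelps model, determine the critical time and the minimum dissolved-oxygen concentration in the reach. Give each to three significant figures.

Mixed DO = (21.7×8.24 + 4.07×3.49)/(21.7+4.07) = 193.0/25.77 = 7.490 mg/L.
Mixed L₀ = (21.7×1.03 + 4.07×75.1)/(25.77) = 328.0/25.77 = 12.73 mg/L.
Initial deficit D₀ = C_s − DO₀ = 9.34 − 7.490 = 1.850 mg/L.
t_c = (1/0.6500) ln[(0.843/0.193)(1 − 1.850×0.6500/(0.193×12.73))] = 1.538 × ln(2.230) = 1.234 d.
D_c = (0.193/0.843) × 12.73 × e^(−0.193×1.234) = 0.2289 × 12.73 × 0.7881 = 2.297 mg/L.
Minimum DO = 9.34 − 2.297 = 7.043 mg/L.

t_c ≈ 1.23 d; minimum DO ≈ 7.04 mg/L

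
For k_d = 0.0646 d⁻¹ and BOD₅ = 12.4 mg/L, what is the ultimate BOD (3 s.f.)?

L₀ ≈ 44.9 mg/L

BOD₅ = L₀(1 − e^(−5k_d)) ⇒ L₀ = BOD₅ / (1 − e^(−5×0.0646))
= 12.4 / (1 − 0.7240) = 12.4 / 0.2760 = 44.92 mg/L.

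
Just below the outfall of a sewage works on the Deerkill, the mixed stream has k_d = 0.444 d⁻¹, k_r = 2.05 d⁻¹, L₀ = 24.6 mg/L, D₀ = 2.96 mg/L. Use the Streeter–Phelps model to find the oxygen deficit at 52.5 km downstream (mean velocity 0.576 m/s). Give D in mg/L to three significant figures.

D ≈ 3.82 mg/L

Travel time t = x/v = 52.5 km / (0.576 m/s) = 52500 m / 0.576 m/s = 91150 s = 1.055 d.
k_d L₀/(k_r−k_d) = 0.444×24.6/(2.05−0.444) = 10.92/1.606 = 6.801 mg/L.
e^(−k_d t) = e^(−0.444×1.055) = 0.6260; e^(−k_r t) = e^(−2.05×1.055) = 0.1150.
D = 6.801 × (0.6260 − 0.1150) + 2.96 × 0.1150 = 3.475 + 0.3405 = 3.816 mg/L.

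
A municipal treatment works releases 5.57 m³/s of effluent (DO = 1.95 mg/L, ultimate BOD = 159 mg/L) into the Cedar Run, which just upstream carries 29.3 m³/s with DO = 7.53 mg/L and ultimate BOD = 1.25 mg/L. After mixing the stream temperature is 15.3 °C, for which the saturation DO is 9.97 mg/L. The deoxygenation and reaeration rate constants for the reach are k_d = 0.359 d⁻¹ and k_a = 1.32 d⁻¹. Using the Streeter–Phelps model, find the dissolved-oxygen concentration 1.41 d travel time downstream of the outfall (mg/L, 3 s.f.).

Mixed DO = (29.3×7.53 + 5.57×1.95)/(29.3+5.57) = 231.5/34.87 = 6.639 mg/L.
Mixed L₀ = (29.3×1.25 + 5.57×159)/(34.87) = 922.3/34.87 = 26.45 mg/L.
Initial deficit D₀ = C_s − DO₀ = 9.97 − 6.639 = 3.331 mg/L.
D(1.41) = [0.359×26.45/(1.32−0.359)](e^(−0.359×1.41) − e^(−1.32×1.41)) + 3.331 e^(−1.32×1.41)
= 9.880 × (0.6028 − 0.1555) + 3.331 × 0.1555 = 4.937 mg/L.
DO = 9.97 − 4.937 = 5.033 mg/L.

DO ≈ 5.03 mg/L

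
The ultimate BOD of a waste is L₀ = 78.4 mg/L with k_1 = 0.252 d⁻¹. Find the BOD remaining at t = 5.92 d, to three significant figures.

L ≈ 17.6 mg/L

L_t = L₀ e^(−k_1 t) = 78.4 × e^(−0.252×5.92) = 78.4 × 0.2250 = 17.64 mg/L.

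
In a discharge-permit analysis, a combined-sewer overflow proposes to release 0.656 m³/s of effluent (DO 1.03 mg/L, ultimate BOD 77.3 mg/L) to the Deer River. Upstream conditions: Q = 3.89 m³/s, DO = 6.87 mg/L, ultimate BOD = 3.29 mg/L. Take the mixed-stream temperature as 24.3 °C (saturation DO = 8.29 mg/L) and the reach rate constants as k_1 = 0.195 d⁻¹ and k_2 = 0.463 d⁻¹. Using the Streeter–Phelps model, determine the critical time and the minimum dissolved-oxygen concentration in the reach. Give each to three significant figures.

Mixed DO = (3.89×6.87 + 0.656×1.03)/(3.89+0.656) = 27.40/4.546 = 6.027 mg/L.
Mixed L₀ = (3.89×3.29 + 0.656×77.3)/(4.546) = 63.51/4.546 = 13.97 mg/L.
Initial deficit D₀ = C_s − DO₀ = 8.29 − 6.027 = 2.263 mg/L.
t_c = (1/0.2680) ln[(0.463/0.195)(1 − 2.263×0.2680/(0.195×13.97))] = 3.731 × ln(1.846) = 2.287 d.
D_c = (0.195/0.463) × 13.97 × e^(−0.195×2.287) = 0.4212 × 13.97 × 0.6402 = 3.767 mg/L.
Minimum DO = 8.29 − 3.767 = 4.523 mg/L.

t_c ≈ 2.29 d; minimum DO ≈ 4.52 mg/L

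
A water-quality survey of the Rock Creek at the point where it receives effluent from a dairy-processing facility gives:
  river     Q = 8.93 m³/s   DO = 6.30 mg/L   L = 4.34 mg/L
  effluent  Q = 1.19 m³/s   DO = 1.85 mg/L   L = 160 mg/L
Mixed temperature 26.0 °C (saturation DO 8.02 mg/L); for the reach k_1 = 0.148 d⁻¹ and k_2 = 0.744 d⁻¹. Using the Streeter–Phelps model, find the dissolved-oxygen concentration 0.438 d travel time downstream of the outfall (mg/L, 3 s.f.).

DO ≈ 5.19 mg/L

Mixed DO = (8.93×6.30 + 1.19×1.85)/(8.93+1.19) = 58.46/10.12 = 5.777 mg/L.
Mixed L₀ = (8.93×4.34 + 1.19×160)/(10.12) = 229.2/10.12 = 22.64 mg/L.
Initial deficit D₀ = C_s − DO₀ = 8.02 − 5.777 = 2.243 mg/L.
D(0.438) = [0.148×22.64/(0.744−0.148)](e^(−0.148×0.438) − e^(−0.744×0.438)) + 2.243 e^(−0.744×0.438)
= 5.623 × (0.9372 − 0.7219) + 2.243 × 0.7219 = 2.830 mg/L.
DO = 8.02 − 2.830 = 5.190 mg/L.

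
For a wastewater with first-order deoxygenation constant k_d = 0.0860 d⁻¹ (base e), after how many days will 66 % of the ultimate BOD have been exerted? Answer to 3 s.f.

y/L₀ = 1 − e^(−k_d t) = 0.66 ⇒ e^(−k_d t) = 0.340
t = −ln(0.340) / 0.0860 = 1.079 / 0.0860 = 12.54 d.

t ≈ 12.5 d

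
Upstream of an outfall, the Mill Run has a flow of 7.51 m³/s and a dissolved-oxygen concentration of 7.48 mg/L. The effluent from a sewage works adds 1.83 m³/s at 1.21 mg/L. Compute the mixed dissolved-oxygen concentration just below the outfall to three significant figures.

Flow-weighted mixing: C = (Q_r C_r + Q_w C_w)/(Q_r + Q_w)
= (7.51×7.48 + 1.83×1.21)/(7.51 + 1.83) = 58.39/9.340 = 6.252 mg/L.

6.25 mg/L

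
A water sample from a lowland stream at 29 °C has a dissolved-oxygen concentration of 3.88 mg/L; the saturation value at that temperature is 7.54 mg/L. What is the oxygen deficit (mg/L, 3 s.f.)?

D = C_s − C = 7.54 − 3.88 = 3.66 mg/L.

D ≈ 3.66 mg/L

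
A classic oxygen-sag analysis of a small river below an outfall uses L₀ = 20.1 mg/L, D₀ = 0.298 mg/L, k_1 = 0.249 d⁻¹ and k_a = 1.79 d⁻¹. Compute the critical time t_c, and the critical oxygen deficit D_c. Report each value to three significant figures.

t_c ≈ 1.22 d; D_c ≈ 2.06 mg/L

At the critical point dD/dt = 0, so k_1 L₀ e^(−k_1 t) = k_a D. Substituting D(t) from the Streeter–Phelps equation and solving for t gives
t_c = ln[(k_a/k_1)(1 − D₀(k_a−k_1)/(k_1 L₀))] / (k_a−k_1).
Here k_a−k_1 = 1.541 d⁻¹ and 1 − D₀(k_a−k_1)/(k_1 L₀) = 1 − 0.298×1.541/(0.249×20.1) = 0.9082, so
t_c = ln(7.189 × 0.9082) / 1.541 = 1.876 / 1.541 = 1.218 d.
D_c = (k_1/k_a) L₀ e^(−k_1 t_c) = (0.249/1.79) × 20.1 × e^(−0.249×1.218) = 0.1391 × 20.1 × 0.7385 = 2.065 mg/L.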